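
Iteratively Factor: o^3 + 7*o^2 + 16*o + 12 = (o + 2)*(o^2 + 5*o + 6) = (o + 2)^2*(o + 3)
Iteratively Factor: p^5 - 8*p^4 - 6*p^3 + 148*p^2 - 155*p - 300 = (p + 1)*(p^4 - 9*p^3 + 3*p^2 + 145*p - 300) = (p - 5)*(p + 1)*(p^3 - 4*p^2 - 17*p + 60) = (p - 5)^2*(p + 1)*(p^2 + p - 12) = (p - 5)^2*(p + 1)*(p + 4)*(p - 3)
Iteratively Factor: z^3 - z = (z - 1)*(z^2 + z) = (z - 1)*(z + 1)*(z)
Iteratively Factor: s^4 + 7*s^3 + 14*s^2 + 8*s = (s + 2)*(s^3 + 5*s^2 + 4*s) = (s + 2)*(s + 4)*(s^2 + s) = (s + 1)*(s + 2)*(s + 4)*(s)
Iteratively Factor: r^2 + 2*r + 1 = (r + 1)*(r + 1)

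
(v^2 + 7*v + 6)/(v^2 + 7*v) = (v^2 + 7*v + 6)/(v*(v + 7))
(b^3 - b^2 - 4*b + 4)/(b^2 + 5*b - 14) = (b^2 + b - 2)/(b + 7)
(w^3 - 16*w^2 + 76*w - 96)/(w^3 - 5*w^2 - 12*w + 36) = (w - 8)/(w + 3)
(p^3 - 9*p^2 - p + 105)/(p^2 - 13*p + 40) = (p^2 - 4*p - 21)/(p - 8)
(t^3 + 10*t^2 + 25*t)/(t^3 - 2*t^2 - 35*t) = (t + 5)/(t - 7)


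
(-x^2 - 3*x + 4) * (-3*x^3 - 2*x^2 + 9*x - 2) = 3*x^5 + 11*x^4 - 15*x^3 - 33*x^2 + 42*x - 8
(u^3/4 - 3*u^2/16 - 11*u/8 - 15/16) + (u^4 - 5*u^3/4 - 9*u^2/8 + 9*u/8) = u^4 - u^3 - 21*u^2/16 - u/4 - 15/16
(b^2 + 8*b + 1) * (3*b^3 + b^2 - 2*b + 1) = 3*b^5 + 25*b^4 + 9*b^3 - 14*b^2 + 6*b + 1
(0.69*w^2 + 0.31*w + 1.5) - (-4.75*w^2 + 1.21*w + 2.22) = 5.44*w^2 - 0.9*w - 0.72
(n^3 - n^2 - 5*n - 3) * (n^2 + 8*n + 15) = n^5 + 7*n^4 + 2*n^3 - 58*n^2 - 99*n - 45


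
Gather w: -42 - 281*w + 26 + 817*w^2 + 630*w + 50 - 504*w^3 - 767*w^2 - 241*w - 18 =-504*w^3 + 50*w^2 + 108*w + 16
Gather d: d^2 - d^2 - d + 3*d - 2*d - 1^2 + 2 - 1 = 0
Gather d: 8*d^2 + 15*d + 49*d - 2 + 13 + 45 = 8*d^2 + 64*d + 56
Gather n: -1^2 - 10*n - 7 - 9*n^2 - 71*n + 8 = -9*n^2 - 81*n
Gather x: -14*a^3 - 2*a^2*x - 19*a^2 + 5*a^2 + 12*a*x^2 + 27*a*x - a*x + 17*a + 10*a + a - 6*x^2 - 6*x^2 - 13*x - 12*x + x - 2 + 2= -14*a^3 - 14*a^2 + 28*a + x^2*(12*a - 12) + x*(-2*a^2 + 26*a - 24)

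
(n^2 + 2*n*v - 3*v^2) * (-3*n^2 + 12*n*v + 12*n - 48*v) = -3*n^4 + 6*n^3*v + 12*n^3 + 33*n^2*v^2 - 24*n^2*v - 36*n*v^3 - 132*n*v^2 + 144*v^3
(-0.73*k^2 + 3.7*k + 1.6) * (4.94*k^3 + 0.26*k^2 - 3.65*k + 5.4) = -3.6062*k^5 + 18.0882*k^4 + 11.5305*k^3 - 17.031*k^2 + 14.14*k + 8.64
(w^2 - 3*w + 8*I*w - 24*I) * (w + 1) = w^3 - 2*w^2 + 8*I*w^2 - 3*w - 16*I*w - 24*I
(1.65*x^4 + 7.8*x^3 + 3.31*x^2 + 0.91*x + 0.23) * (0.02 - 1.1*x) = -1.815*x^5 - 8.547*x^4 - 3.485*x^3 - 0.9348*x^2 - 0.2348*x + 0.0046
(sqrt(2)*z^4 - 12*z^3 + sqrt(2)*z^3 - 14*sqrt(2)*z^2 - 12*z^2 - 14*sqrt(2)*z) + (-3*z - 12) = sqrt(2)*z^4 - 12*z^3 + sqrt(2)*z^3 - 14*sqrt(2)*z^2 - 12*z^2 - 14*sqrt(2)*z - 3*z - 12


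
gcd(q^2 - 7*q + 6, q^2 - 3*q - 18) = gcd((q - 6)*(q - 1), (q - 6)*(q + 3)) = q - 6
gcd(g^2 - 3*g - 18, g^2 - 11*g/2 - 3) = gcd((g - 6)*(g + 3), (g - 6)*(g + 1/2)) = g - 6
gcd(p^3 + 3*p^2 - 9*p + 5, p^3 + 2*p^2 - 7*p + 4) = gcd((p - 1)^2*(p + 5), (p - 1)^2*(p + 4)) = p^2 - 2*p + 1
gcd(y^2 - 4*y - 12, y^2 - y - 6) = y + 2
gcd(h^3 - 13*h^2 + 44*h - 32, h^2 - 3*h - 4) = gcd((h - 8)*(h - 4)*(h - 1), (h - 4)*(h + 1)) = h - 4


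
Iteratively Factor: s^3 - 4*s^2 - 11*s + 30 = (s - 5)*(s^2 + s - 6) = (s - 5)*(s + 3)*(s - 2)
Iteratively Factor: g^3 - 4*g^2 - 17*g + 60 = (g - 3)*(g^2 - g - 20) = (g - 5)*(g - 3)*(g + 4)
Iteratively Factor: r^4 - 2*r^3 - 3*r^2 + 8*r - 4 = (r - 1)*(r^3 - r^2 - 4*r + 4) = (r - 1)^2*(r^2 - 4) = (r - 2)*(r - 1)^2*(r + 2)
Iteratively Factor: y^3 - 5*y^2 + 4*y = (y - 4)*(y^2 - y) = (y - 4)*(y - 1)*(y)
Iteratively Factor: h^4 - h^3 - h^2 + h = (h + 1)*(h^3 - 2*h^2 + h) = (h - 1)*(h + 1)*(h^2 - h) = h*(h - 1)*(h + 1)*(h - 1)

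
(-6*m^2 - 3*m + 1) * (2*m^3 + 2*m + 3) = -12*m^5 - 6*m^4 - 10*m^3 - 24*m^2 - 7*m + 3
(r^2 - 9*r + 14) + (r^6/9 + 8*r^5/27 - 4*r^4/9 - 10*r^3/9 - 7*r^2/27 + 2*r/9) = r^6/9 + 8*r^5/27 - 4*r^4/9 - 10*r^3/9 + 20*r^2/27 - 79*r/9 + 14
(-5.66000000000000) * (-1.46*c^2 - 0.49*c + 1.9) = 8.2636*c^2 + 2.7734*c - 10.754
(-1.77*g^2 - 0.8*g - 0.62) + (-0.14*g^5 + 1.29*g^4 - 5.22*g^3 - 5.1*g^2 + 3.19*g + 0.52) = -0.14*g^5 + 1.29*g^4 - 5.22*g^3 - 6.87*g^2 + 2.39*g - 0.1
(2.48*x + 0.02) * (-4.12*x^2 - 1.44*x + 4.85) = -10.2176*x^3 - 3.6536*x^2 + 11.9992*x + 0.097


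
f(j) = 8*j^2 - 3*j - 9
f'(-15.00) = -243.00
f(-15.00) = 1836.00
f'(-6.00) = -99.00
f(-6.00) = 297.00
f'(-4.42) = -73.72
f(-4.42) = 160.55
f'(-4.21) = -70.36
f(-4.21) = 145.42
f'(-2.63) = -45.08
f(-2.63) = 54.23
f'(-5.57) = -92.12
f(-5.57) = 255.91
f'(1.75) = 25.00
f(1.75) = 10.25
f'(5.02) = 77.32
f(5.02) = 177.54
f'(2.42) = 35.72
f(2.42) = 30.59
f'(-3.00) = -51.00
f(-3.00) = 72.00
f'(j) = 16*j - 3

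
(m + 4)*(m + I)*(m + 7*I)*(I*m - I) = I*m^4 - 8*m^3 + 3*I*m^3 - 24*m^2 - 11*I*m^2 + 32*m - 21*I*m + 28*I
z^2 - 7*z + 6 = (z - 6)*(z - 1)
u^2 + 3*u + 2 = (u + 1)*(u + 2)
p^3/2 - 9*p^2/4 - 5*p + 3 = (p/2 + 1)*(p - 6)*(p - 1/2)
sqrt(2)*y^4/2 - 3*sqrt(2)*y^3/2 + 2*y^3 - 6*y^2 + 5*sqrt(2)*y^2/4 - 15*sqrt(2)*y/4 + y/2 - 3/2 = (y - 3)*(y + sqrt(2)/2)*(y + sqrt(2))*(sqrt(2)*y/2 + 1/2)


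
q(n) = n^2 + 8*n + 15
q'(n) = 2*n + 8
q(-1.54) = 5.05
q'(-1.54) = 4.92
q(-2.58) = 1.02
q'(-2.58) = 2.84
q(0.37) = 18.10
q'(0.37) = 8.74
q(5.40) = 87.36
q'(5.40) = 18.80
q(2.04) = 35.48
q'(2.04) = 12.08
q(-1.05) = 7.70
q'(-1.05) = 5.90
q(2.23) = 37.81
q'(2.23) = 12.46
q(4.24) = 66.90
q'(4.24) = 16.48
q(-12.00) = 63.00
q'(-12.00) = -16.00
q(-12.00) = 63.00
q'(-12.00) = -16.00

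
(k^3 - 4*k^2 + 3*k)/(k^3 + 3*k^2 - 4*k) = (k - 3)/(k + 4)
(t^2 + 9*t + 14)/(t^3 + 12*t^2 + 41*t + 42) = 1/(t + 3)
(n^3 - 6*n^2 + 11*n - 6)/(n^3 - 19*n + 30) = (n - 1)/(n + 5)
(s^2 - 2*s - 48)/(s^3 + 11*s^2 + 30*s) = (s - 8)/(s*(s + 5))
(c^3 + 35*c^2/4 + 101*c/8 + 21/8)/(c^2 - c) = (8*c^3 + 70*c^2 + 101*c + 21)/(8*c*(c - 1))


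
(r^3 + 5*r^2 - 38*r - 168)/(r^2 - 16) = (r^2 + r - 42)/(r - 4)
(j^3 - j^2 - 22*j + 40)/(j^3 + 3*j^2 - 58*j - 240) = (j^2 - 6*j + 8)/(j^2 - 2*j - 48)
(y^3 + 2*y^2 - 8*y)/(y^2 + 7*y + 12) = y*(y - 2)/(y + 3)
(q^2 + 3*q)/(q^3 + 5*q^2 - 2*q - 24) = q/(q^2 + 2*q - 8)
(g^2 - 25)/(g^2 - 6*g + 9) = (g^2 - 25)/(g^2 - 6*g + 9)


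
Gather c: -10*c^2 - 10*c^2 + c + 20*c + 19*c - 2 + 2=-20*c^2 + 40*c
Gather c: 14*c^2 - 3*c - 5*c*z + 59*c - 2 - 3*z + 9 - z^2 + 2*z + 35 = 14*c^2 + c*(56 - 5*z) - z^2 - z + 42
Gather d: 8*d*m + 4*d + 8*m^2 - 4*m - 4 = d*(8*m + 4) + 8*m^2 - 4*m - 4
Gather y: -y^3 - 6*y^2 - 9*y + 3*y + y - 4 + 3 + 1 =-y^3 - 6*y^2 - 5*y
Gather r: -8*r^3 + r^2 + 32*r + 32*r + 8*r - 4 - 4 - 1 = -8*r^3 + r^2 + 72*r - 9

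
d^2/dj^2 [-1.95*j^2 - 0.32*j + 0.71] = -3.90000000000000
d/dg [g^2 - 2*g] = 2*g - 2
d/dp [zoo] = 0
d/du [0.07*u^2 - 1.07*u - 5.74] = 0.14*u - 1.07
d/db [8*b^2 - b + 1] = 16*b - 1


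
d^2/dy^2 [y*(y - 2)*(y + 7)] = 6*y + 10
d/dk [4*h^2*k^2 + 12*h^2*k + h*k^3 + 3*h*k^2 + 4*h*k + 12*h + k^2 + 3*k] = 8*h^2*k + 12*h^2 + 3*h*k^2 + 6*h*k + 4*h + 2*k + 3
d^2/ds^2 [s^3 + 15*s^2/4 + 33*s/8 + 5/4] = 6*s + 15/2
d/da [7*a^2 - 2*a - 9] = 14*a - 2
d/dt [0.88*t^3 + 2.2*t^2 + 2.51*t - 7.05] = 2.64*t^2 + 4.4*t + 2.51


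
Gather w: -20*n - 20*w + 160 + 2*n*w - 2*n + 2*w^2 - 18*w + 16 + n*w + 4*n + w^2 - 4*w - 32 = -18*n + 3*w^2 + w*(3*n - 42) + 144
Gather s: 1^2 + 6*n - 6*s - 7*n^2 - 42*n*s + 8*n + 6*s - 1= -7*n^2 - 42*n*s + 14*n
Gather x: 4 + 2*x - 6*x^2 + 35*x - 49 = -6*x^2 + 37*x - 45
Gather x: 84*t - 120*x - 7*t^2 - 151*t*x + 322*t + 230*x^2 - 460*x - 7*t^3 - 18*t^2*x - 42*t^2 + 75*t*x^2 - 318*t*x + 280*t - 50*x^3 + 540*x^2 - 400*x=-7*t^3 - 49*t^2 + 686*t - 50*x^3 + x^2*(75*t + 770) + x*(-18*t^2 - 469*t - 980)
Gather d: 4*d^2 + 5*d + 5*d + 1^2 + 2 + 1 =4*d^2 + 10*d + 4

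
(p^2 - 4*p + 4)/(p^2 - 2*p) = (p - 2)/p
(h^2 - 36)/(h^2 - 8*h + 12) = (h + 6)/(h - 2)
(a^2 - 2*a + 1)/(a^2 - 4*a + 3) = (a - 1)/(a - 3)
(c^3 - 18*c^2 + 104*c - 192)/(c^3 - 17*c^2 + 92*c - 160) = (c - 6)/(c - 5)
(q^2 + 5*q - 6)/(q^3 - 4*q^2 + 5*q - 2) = (q + 6)/(q^2 - 3*q + 2)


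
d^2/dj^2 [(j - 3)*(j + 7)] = 2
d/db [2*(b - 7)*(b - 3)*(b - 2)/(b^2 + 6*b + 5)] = 2*(b^4 + 12*b^3 - 98*b^2 - 36*b + 457)/(b^4 + 12*b^3 + 46*b^2 + 60*b + 25)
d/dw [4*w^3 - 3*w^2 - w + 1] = 12*w^2 - 6*w - 1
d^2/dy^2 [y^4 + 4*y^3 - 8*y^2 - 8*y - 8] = 12*y^2 + 24*y - 16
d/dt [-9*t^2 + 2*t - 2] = 2 - 18*t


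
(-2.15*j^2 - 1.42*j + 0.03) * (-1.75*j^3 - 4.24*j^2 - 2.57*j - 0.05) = 3.7625*j^5 + 11.601*j^4 + 11.4938*j^3 + 3.6297*j^2 - 0.00609999999999999*j - 0.0015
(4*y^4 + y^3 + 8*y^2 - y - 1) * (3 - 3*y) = -12*y^5 + 9*y^4 - 21*y^3 + 27*y^2 - 3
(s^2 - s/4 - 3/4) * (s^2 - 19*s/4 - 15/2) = s^4 - 5*s^3 - 113*s^2/16 + 87*s/16 + 45/8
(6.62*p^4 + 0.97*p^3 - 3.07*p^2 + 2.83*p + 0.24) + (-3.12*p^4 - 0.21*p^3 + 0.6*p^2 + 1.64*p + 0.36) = 3.5*p^4 + 0.76*p^3 - 2.47*p^2 + 4.47*p + 0.6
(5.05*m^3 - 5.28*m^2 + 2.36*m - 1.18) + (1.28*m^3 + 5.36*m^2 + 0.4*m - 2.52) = 6.33*m^3 + 0.0800000000000001*m^2 + 2.76*m - 3.7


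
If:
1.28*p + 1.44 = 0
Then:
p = -1.12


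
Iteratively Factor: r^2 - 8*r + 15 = (r - 5)*(r - 3)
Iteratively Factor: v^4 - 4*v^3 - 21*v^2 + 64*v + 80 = (v - 4)*(v^3 - 21*v - 20) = (v - 4)*(v + 4)*(v^2 - 4*v - 5) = (v - 5)*(v - 4)*(v + 4)*(v + 1)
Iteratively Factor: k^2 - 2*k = (k)*(k - 2)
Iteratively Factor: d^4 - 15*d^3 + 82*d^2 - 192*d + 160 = (d - 4)*(d^3 - 11*d^2 + 38*d - 40) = (d - 5)*(d - 4)*(d^2 - 6*d + 8) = (d - 5)*(d - 4)*(d - 2)*(d - 4)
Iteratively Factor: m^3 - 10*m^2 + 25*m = (m - 5)*(m^2 - 5*m) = (m - 5)^2*(m)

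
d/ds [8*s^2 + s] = 16*s + 1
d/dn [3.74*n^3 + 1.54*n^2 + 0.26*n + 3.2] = 11.22*n^2 + 3.08*n + 0.26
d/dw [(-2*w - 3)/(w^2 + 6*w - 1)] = 2*(w^2 + 3*w + 10)/(w^4 + 12*w^3 + 34*w^2 - 12*w + 1)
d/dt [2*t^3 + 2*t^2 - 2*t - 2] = 6*t^2 + 4*t - 2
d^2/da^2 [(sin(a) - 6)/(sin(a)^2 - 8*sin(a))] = (-9*sin(a)^2 + 16*sin(a) + 348/sin(a) + 373/(2*sin(a)^2) + 33*sin(3*a)/sin(a)^3 + sin(5*a)/(2*sin(a)^3) - 768/sin(a)^3)/(sin(a) - 8)^3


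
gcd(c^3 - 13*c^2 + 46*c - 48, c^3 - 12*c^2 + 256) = c - 8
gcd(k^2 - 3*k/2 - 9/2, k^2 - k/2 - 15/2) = k - 3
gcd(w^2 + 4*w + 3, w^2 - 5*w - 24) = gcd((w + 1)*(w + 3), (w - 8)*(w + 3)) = w + 3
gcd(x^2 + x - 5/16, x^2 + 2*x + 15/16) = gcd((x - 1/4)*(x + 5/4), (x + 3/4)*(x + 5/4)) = x + 5/4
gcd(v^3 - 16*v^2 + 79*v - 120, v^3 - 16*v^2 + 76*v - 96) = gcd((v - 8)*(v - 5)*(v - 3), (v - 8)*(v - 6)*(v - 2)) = v - 8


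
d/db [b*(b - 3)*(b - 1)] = 3*b^2 - 8*b + 3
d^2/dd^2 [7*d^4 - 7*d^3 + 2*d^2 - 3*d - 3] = 84*d^2 - 42*d + 4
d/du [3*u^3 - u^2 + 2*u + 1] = 9*u^2 - 2*u + 2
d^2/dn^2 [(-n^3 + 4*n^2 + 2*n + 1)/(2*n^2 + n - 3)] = 2*(-7*n^3 + 93*n^2 + 15*n + 49)/(8*n^6 + 12*n^5 - 30*n^4 - 35*n^3 + 45*n^2 + 27*n - 27)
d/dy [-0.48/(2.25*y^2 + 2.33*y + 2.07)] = (2.16*y + 1.1184)/(2.25*y^2 + 2.33*y + 2.07)^2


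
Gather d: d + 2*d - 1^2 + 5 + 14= 3*d + 18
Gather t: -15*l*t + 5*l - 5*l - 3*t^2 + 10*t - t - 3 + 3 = -3*t^2 + t*(9 - 15*l)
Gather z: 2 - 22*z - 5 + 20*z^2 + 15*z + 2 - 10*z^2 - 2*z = 10*z^2 - 9*z - 1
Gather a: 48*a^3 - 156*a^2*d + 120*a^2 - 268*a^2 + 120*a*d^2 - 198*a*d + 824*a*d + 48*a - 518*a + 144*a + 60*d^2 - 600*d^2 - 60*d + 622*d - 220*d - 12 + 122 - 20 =48*a^3 + a^2*(-156*d - 148) + a*(120*d^2 + 626*d - 326) - 540*d^2 + 342*d + 90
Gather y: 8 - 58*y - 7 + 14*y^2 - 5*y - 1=14*y^2 - 63*y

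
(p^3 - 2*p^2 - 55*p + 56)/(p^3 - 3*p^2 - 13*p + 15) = (p^2 - p - 56)/(p^2 - 2*p - 15)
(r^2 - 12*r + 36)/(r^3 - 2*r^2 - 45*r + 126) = (r - 6)/(r^2 + 4*r - 21)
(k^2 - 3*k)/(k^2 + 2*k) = (k - 3)/(k + 2)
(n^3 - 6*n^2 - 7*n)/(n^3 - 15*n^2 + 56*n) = (n + 1)/(n - 8)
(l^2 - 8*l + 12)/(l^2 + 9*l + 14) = (l^2 - 8*l + 12)/(l^2 + 9*l + 14)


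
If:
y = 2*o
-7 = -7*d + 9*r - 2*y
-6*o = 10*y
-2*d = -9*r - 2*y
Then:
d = 7/5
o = 0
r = 14/45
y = 0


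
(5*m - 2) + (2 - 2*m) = 3*m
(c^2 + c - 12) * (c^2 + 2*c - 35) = c^4 + 3*c^3 - 45*c^2 - 59*c + 420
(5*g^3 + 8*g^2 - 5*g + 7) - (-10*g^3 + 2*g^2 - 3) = 15*g^3 + 6*g^2 - 5*g + 10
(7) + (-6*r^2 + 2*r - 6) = -6*r^2 + 2*r + 1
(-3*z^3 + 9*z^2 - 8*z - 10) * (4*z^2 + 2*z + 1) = -12*z^5 + 30*z^4 - 17*z^3 - 47*z^2 - 28*z - 10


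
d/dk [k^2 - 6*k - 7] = 2*k - 6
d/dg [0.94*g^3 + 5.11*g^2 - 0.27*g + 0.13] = 2.82*g^2 + 10.22*g - 0.27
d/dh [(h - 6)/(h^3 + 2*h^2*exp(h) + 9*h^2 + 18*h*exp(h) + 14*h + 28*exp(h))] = (h^3 + 2*h^2*exp(h) + 9*h^2 + 18*h*exp(h) + 14*h - (h - 6)*(2*h^2*exp(h) + 3*h^2 + 22*h*exp(h) + 18*h + 46*exp(h) + 14) + 28*exp(h))/(h^3 + 2*h^2*exp(h) + 9*h^2 + 18*h*exp(h) + 14*h + 28*exp(h))^2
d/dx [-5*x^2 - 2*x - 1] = -10*x - 2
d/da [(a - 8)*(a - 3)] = 2*a - 11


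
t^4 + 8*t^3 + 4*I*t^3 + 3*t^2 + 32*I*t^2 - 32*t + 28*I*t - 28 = (t + 1)*(t + 7)*(t + 2*I)^2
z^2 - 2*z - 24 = (z - 6)*(z + 4)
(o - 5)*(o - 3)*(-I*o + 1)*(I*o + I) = o^4 - 7*o^3 + I*o^3 + 7*o^2 - 7*I*o^2 + 15*o + 7*I*o + 15*I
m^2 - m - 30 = (m - 6)*(m + 5)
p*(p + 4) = p^2 + 4*p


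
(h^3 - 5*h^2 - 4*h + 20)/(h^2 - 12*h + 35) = (h^2 - 4)/(h - 7)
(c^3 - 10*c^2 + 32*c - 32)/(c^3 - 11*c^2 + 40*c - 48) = (c - 2)/(c - 3)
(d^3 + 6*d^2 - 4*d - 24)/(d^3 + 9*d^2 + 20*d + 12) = (d - 2)/(d + 1)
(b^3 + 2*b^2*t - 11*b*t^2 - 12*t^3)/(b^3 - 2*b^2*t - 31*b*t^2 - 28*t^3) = (-b + 3*t)/(-b + 7*t)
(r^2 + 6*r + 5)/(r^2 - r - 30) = (r + 1)/(r - 6)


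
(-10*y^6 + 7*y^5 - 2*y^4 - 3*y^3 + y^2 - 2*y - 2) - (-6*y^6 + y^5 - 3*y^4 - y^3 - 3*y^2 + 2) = -4*y^6 + 6*y^5 + y^4 - 2*y^3 + 4*y^2 - 2*y - 4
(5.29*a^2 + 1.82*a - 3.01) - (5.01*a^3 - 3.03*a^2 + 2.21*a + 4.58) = -5.01*a^3 + 8.32*a^2 - 0.39*a - 7.59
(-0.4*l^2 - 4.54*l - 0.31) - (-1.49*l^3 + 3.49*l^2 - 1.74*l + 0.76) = 1.49*l^3 - 3.89*l^2 - 2.8*l - 1.07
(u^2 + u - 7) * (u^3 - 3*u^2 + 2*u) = u^5 - 2*u^4 - 8*u^3 + 23*u^2 - 14*u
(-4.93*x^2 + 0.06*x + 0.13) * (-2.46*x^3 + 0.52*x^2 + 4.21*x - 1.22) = 12.1278*x^5 - 2.7112*x^4 - 21.0439*x^3 + 6.3348*x^2 + 0.4741*x - 0.1586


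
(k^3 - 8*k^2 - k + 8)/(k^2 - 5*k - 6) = (k^2 - 9*k + 8)/(k - 6)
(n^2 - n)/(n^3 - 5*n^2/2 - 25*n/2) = 2*(1 - n)/(-2*n^2 + 5*n + 25)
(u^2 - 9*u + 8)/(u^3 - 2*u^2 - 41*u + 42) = (u - 8)/(u^2 - u - 42)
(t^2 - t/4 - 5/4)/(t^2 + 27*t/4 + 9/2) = (4*t^2 - t - 5)/(4*t^2 + 27*t + 18)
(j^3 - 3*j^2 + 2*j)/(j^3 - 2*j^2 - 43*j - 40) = j*(-j^2 + 3*j - 2)/(-j^3 + 2*j^2 + 43*j + 40)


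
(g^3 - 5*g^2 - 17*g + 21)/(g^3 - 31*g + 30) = (g^2 - 4*g - 21)/(g^2 + g - 30)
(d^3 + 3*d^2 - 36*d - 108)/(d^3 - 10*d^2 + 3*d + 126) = (d + 6)/(d - 7)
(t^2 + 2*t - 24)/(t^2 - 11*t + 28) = (t + 6)/(t - 7)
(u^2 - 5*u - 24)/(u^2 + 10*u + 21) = (u - 8)/(u + 7)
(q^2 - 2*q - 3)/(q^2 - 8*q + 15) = (q + 1)/(q - 5)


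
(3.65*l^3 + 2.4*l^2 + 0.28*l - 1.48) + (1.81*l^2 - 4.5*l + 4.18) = 3.65*l^3 + 4.21*l^2 - 4.22*l + 2.7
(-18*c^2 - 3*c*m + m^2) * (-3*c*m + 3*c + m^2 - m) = 54*c^3*m - 54*c^3 - 9*c^2*m^2 + 9*c^2*m - 6*c*m^3 + 6*c*m^2 + m^4 - m^3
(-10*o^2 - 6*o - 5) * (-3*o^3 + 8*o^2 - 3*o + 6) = 30*o^5 - 62*o^4 - 3*o^3 - 82*o^2 - 21*o - 30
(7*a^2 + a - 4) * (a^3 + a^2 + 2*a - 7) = 7*a^5 + 8*a^4 + 11*a^3 - 51*a^2 - 15*a + 28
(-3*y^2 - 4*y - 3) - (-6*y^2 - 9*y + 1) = 3*y^2 + 5*y - 4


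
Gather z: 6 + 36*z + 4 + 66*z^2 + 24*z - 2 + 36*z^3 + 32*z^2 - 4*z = 36*z^3 + 98*z^2 + 56*z + 8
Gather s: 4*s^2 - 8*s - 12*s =4*s^2 - 20*s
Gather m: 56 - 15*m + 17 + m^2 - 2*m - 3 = m^2 - 17*m + 70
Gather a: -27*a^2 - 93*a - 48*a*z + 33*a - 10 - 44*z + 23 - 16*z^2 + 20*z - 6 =-27*a^2 + a*(-48*z - 60) - 16*z^2 - 24*z + 7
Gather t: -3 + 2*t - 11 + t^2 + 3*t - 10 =t^2 + 5*t - 24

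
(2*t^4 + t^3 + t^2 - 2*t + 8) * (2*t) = 4*t^5 + 2*t^4 + 2*t^3 - 4*t^2 + 16*t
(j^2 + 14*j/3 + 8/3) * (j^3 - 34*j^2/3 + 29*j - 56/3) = j^5 - 20*j^4/3 - 191*j^3/9 + 778*j^2/9 - 88*j/9 - 448/9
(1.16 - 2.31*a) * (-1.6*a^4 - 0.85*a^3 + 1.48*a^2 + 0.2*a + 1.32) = 3.696*a^5 + 0.1075*a^4 - 4.4048*a^3 + 1.2548*a^2 - 2.8172*a + 1.5312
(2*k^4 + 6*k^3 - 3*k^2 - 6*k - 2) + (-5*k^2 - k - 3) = 2*k^4 + 6*k^3 - 8*k^2 - 7*k - 5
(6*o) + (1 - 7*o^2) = -7*o^2 + 6*o + 1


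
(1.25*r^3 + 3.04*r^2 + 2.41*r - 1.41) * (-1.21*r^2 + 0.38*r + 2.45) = -1.5125*r^5 - 3.2034*r^4 + 1.3016*r^3 + 10.0699*r^2 + 5.3687*r - 3.4545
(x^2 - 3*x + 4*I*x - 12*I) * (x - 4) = x^3 - 7*x^2 + 4*I*x^2 + 12*x - 28*I*x + 48*I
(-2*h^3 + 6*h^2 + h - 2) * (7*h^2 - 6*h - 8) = -14*h^5 + 54*h^4 - 13*h^3 - 68*h^2 + 4*h + 16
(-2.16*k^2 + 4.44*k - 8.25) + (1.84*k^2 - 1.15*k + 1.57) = -0.32*k^2 + 3.29*k - 6.68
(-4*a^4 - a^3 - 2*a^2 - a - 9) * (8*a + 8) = -32*a^5 - 40*a^4 - 24*a^3 - 24*a^2 - 80*a - 72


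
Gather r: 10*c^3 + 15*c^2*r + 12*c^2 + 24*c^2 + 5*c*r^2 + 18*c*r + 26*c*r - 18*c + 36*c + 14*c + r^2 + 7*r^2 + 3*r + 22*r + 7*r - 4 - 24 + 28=10*c^3 + 36*c^2 + 32*c + r^2*(5*c + 8) + r*(15*c^2 + 44*c + 32)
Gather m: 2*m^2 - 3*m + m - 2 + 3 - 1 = 2*m^2 - 2*m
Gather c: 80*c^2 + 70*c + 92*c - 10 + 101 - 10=80*c^2 + 162*c + 81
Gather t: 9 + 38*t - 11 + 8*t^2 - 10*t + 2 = 8*t^2 + 28*t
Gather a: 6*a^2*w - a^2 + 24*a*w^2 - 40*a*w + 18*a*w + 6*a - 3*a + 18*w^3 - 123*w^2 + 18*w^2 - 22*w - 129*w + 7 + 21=a^2*(6*w - 1) + a*(24*w^2 - 22*w + 3) + 18*w^3 - 105*w^2 - 151*w + 28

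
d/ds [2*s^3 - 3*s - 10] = 6*s^2 - 3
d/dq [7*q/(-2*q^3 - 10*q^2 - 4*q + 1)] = 7*(4*q^3 + 10*q^2 + 1)/(4*q^6 + 40*q^5 + 116*q^4 + 76*q^3 - 4*q^2 - 8*q + 1)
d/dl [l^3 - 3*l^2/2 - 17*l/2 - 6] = 3*l^2 - 3*l - 17/2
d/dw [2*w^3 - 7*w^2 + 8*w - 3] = 6*w^2 - 14*w + 8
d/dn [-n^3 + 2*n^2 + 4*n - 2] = -3*n^2 + 4*n + 4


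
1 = 1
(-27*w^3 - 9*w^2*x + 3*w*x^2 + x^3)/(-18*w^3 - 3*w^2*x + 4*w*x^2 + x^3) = (-3*w + x)/(-2*w + x)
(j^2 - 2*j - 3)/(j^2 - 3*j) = (j + 1)/j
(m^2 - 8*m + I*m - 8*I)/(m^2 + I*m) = (m - 8)/m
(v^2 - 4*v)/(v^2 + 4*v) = (v - 4)/(v + 4)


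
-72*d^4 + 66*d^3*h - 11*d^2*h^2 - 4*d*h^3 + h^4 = (-3*d + h)^2*(-2*d + h)*(4*d + h)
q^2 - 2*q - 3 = (q - 3)*(q + 1)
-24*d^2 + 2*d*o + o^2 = (-4*d + o)*(6*d + o)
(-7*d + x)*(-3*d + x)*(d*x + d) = 21*d^3*x + 21*d^3 - 10*d^2*x^2 - 10*d^2*x + d*x^3 + d*x^2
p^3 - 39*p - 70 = (p - 7)*(p + 2)*(p + 5)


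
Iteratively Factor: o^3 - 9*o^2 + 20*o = (o - 4)*(o^2 - 5*o) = (o - 5)*(o - 4)*(o)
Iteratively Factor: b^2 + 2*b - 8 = (b + 4)*(b - 2)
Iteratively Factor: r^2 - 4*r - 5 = (r - 5)*(r + 1)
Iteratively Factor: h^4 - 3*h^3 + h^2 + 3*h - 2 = (h - 1)*(h^3 - 2*h^2 - h + 2) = (h - 1)*(h + 1)*(h^2 - 3*h + 2) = (h - 1)^2*(h + 1)*(h - 2)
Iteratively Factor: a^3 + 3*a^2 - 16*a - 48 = (a + 4)*(a^2 - a - 12) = (a - 4)*(a + 4)*(a + 3)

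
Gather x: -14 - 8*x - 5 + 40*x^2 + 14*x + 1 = 40*x^2 + 6*x - 18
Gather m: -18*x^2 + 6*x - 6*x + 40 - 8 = 32 - 18*x^2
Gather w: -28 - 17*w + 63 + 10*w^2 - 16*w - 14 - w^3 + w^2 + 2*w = -w^3 + 11*w^2 - 31*w + 21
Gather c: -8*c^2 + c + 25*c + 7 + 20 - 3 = -8*c^2 + 26*c + 24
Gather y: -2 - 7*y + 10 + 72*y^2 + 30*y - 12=72*y^2 + 23*y - 4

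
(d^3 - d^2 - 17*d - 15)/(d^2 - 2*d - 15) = d + 1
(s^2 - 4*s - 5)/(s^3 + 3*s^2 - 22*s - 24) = (s - 5)/(s^2 + 2*s - 24)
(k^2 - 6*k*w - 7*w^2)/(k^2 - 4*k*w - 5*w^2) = (-k + 7*w)/(-k + 5*w)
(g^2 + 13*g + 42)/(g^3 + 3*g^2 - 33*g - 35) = (g + 6)/(g^2 - 4*g - 5)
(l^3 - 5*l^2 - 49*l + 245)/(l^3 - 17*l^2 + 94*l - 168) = (l^2 + 2*l - 35)/(l^2 - 10*l + 24)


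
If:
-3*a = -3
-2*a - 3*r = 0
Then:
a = 1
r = -2/3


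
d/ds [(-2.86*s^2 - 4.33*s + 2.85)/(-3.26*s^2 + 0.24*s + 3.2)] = (-14.8022*s^2 + 0.278000000000002*s - 14.54)/(10.6276*s^4 - 1.5648*s^3 - 20.8064*s^2 + 1.536*s + 10.24)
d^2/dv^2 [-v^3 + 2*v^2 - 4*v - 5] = 4 - 6*v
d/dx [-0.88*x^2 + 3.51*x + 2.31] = 3.51 - 1.76*x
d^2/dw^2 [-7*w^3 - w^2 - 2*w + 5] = -42*w - 2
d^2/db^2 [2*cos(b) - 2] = -2*cos(b)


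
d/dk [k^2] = 2*k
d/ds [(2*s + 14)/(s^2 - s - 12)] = 2*(s^2 - s - (s + 7)*(2*s - 1) - 12)/(-s^2 + s + 12)^2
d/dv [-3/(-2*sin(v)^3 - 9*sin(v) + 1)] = 9*(cos(2*v) - 4)*cos(v)/(2*sin(v)^3 + 9*sin(v) - 1)^2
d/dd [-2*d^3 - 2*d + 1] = -6*d^2 - 2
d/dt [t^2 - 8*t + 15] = 2*t - 8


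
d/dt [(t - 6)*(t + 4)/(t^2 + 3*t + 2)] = (5*t^2 + 52*t + 68)/(t^4 + 6*t^3 + 13*t^2 + 12*t + 4)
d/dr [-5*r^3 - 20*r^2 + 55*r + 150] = -15*r^2 - 40*r + 55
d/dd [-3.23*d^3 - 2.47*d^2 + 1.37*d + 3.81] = -9.69*d^2 - 4.94*d + 1.37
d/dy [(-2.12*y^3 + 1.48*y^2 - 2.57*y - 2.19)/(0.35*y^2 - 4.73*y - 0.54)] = (-0.742*y^4 + 20.0552*y^3 - 2.6665*y^2 - 0.0654000000000003*y - 8.9709)/(0.1225*y^4 - 3.311*y^3 + 21.9949*y^2 + 5.1084*y + 0.2916)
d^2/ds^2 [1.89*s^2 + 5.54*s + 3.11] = 3.78000000000000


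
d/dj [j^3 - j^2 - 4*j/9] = 3*j^2 - 2*j - 4/9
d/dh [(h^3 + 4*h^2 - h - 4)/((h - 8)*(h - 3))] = (h^4 - 22*h^3 + 29*h^2 + 200*h - 68)/(h^4 - 22*h^3 + 169*h^2 - 528*h + 576)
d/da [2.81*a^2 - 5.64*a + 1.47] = 5.62*a - 5.64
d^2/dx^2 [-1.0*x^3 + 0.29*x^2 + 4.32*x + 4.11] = 0.58 - 6.0*x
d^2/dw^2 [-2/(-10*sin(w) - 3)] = 20*(-10*sin(w)^2 + 3*sin(w) + 20)/(10*sin(w) + 3)^3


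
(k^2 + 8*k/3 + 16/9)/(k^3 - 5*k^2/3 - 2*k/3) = (9*k^2 + 24*k + 16)/(3*k*(3*k^2 - 5*k - 2))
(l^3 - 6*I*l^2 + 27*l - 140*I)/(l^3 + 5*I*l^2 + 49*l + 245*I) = (l - 4*I)/(l + 7*I)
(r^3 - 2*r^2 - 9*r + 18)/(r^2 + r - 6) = r - 3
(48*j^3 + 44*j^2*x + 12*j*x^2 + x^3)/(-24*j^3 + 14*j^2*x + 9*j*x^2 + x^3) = (2*j + x)/(-j + x)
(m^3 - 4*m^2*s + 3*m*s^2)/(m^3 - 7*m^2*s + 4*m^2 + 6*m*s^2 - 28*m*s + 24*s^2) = m*(-m + 3*s)/(-m^2 + 6*m*s - 4*m + 24*s)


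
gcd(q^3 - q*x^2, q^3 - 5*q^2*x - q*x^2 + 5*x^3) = -q^2 + x^2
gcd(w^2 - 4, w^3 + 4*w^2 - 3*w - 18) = w - 2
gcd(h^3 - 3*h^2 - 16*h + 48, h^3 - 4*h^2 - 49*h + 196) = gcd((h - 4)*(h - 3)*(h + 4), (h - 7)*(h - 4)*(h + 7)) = h - 4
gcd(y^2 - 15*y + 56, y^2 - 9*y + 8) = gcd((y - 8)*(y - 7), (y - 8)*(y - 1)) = y - 8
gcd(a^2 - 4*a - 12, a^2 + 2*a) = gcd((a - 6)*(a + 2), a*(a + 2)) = a + 2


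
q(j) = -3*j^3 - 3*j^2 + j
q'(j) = -9*j^2 - 6*j + 1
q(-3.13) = 59.47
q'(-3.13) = -68.39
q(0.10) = 0.07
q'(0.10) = 0.31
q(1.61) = -18.69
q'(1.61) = -31.99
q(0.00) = 0.00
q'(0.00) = 1.00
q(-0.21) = -0.31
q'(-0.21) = 1.86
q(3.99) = -234.33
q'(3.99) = -166.22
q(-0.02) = -0.02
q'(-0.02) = 1.12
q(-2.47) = 24.43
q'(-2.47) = -39.09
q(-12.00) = 4740.00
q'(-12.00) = -1223.00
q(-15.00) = 9435.00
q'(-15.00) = -1934.00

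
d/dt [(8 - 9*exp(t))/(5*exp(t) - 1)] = -31*exp(t)/(5*exp(t) - 1)^2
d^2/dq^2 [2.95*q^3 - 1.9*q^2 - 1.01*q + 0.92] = 17.7*q - 3.8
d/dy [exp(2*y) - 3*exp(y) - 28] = (2*exp(y) - 3)*exp(y)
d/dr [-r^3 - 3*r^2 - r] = -3*r^2 - 6*r - 1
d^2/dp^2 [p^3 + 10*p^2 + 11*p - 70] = 6*p + 20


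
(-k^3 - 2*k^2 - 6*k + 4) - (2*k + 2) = -k^3 - 2*k^2 - 8*k + 2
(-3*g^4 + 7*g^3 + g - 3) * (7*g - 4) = -21*g^5 + 61*g^4 - 28*g^3 + 7*g^2 - 25*g + 12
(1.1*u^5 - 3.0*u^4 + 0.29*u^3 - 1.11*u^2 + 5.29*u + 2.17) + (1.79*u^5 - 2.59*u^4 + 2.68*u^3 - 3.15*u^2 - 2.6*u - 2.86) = 2.89*u^5 - 5.59*u^4 + 2.97*u^3 - 4.26*u^2 + 2.69*u - 0.69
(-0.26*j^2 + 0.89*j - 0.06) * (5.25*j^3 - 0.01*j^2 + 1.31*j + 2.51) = -1.365*j^5 + 4.6751*j^4 - 0.6645*j^3 + 0.5139*j^2 + 2.1553*j - 0.1506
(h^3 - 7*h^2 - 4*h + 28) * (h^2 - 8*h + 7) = h^5 - 15*h^4 + 59*h^3 + 11*h^2 - 252*h + 196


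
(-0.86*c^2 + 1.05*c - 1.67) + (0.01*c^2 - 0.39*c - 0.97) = -0.85*c^2 + 0.66*c - 2.64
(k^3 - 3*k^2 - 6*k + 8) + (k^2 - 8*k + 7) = k^3 - 2*k^2 - 14*k + 15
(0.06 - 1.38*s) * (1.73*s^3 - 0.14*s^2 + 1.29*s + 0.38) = -2.3874*s^4 + 0.297*s^3 - 1.7886*s^2 - 0.447*s + 0.0228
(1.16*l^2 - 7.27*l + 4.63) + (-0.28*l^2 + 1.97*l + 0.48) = 0.88*l^2 - 5.3*l + 5.11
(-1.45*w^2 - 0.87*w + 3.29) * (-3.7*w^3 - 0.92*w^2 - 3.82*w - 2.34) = 5.365*w^5 + 4.553*w^4 - 5.8336*w^3 + 3.6896*w^2 - 10.532*w - 7.6986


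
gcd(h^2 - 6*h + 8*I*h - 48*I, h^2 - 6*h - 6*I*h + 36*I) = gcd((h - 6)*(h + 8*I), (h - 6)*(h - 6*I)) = h - 6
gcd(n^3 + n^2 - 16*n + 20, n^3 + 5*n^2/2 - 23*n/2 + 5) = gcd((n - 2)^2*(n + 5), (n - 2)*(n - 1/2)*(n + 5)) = n^2 + 3*n - 10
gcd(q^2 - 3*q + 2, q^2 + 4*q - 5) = q - 1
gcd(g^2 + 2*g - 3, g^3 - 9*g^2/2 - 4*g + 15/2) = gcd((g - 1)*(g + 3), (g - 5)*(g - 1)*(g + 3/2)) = g - 1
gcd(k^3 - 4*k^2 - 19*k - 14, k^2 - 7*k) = k - 7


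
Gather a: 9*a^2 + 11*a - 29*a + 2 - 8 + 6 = 9*a^2 - 18*a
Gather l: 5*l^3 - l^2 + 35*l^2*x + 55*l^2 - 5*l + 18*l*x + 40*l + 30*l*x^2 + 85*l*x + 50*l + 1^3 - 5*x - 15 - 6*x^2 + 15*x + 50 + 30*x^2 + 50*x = 5*l^3 + l^2*(35*x + 54) + l*(30*x^2 + 103*x + 85) + 24*x^2 + 60*x + 36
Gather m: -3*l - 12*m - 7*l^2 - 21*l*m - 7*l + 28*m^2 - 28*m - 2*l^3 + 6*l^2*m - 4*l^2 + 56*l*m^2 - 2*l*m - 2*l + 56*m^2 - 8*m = -2*l^3 - 11*l^2 - 12*l + m^2*(56*l + 84) + m*(6*l^2 - 23*l - 48)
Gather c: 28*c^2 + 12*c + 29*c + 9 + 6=28*c^2 + 41*c + 15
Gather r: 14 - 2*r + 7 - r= 21 - 3*r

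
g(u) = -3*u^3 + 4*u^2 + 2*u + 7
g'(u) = -9*u^2 + 8*u + 2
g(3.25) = -47.23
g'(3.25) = -67.06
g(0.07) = 7.16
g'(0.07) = 2.52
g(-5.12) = 504.27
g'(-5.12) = -274.89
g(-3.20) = 139.86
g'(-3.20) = -115.76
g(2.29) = -3.47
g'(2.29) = -26.88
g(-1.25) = 16.61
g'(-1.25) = -22.06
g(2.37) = -5.73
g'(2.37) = -29.59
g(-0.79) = 9.40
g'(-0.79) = -9.94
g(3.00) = -32.00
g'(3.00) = -55.00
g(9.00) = -1838.00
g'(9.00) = -655.00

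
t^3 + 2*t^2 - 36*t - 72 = (t - 6)*(t + 2)*(t + 6)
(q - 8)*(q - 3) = q^2 - 11*q + 24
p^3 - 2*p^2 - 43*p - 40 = (p - 8)*(p + 1)*(p + 5)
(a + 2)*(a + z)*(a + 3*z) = a^3 + 4*a^2*z + 2*a^2 + 3*a*z^2 + 8*a*z + 6*z^2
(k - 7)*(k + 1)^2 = k^3 - 5*k^2 - 13*k - 7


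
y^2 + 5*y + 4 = (y + 1)*(y + 4)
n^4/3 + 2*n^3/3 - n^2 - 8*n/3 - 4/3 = (n/3 + 1/3)*(n - 2)*(n + 1)*(n + 2)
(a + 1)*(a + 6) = a^2 + 7*a + 6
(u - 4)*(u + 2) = u^2 - 2*u - 8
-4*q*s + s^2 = s*(-4*q + s)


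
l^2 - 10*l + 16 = (l - 8)*(l - 2)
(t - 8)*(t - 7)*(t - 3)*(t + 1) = t^4 - 17*t^3 + 83*t^2 - 67*t - 168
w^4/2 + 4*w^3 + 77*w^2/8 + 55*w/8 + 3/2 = (w/2 + 1/4)*(w + 1/2)*(w + 3)*(w + 4)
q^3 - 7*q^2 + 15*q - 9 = (q - 3)^2*(q - 1)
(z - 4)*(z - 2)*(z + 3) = z^3 - 3*z^2 - 10*z + 24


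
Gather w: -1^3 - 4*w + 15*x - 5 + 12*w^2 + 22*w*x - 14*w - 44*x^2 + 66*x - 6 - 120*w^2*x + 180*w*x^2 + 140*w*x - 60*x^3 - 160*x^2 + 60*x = w^2*(12 - 120*x) + w*(180*x^2 + 162*x - 18) - 60*x^3 - 204*x^2 + 141*x - 12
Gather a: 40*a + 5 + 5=40*a + 10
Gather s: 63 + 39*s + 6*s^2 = 6*s^2 + 39*s + 63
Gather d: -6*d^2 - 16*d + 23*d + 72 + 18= -6*d^2 + 7*d + 90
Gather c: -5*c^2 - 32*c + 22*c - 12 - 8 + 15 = -5*c^2 - 10*c - 5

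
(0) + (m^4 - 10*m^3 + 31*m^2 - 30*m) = m^4 - 10*m^3 + 31*m^2 - 30*m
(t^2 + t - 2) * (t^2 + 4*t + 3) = t^4 + 5*t^3 + 5*t^2 - 5*t - 6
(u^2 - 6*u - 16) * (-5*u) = -5*u^3 + 30*u^2 + 80*u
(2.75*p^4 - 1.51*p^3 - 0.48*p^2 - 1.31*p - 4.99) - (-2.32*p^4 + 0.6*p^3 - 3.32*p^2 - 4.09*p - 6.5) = 5.07*p^4 - 2.11*p^3 + 2.84*p^2 + 2.78*p + 1.51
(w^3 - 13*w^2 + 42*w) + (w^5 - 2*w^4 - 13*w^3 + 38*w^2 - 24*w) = w^5 - 2*w^4 - 12*w^3 + 25*w^2 + 18*w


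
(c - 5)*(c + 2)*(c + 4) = c^3 + c^2 - 22*c - 40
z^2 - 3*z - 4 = (z - 4)*(z + 1)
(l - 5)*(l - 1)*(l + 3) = l^3 - 3*l^2 - 13*l + 15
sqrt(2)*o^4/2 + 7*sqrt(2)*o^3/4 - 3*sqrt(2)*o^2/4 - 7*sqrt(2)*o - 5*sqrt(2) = (o - 2)*(o + 1)*(o + 5/2)*(sqrt(2)*o/2 + sqrt(2))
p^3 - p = p*(p - 1)*(p + 1)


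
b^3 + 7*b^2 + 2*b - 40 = (b - 2)*(b + 4)*(b + 5)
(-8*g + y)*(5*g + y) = -40*g^2 - 3*g*y + y^2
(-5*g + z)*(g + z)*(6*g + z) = -30*g^3 - 29*g^2*z + 2*g*z^2 + z^3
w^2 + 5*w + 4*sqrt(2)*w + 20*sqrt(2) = (w + 5)*(w + 4*sqrt(2))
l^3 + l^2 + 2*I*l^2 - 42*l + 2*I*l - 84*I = (l - 6)*(l + 7)*(l + 2*I)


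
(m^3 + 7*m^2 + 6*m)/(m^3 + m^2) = (m + 6)/m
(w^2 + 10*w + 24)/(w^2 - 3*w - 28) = (w + 6)/(w - 7)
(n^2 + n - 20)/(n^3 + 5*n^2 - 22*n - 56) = (n + 5)/(n^2 + 9*n + 14)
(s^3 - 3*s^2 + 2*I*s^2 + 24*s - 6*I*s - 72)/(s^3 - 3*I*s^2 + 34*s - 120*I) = (s - 3)/(s - 5*I)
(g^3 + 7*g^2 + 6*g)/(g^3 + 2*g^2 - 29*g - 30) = g/(g - 5)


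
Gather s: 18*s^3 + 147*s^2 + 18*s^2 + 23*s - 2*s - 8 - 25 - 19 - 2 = 18*s^3 + 165*s^2 + 21*s - 54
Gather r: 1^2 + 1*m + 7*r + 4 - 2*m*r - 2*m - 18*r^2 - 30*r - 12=-m - 18*r^2 + r*(-2*m - 23) - 7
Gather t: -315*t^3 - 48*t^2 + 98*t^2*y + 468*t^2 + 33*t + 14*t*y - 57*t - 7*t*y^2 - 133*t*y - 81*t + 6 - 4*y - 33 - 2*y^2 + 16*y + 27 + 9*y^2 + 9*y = -315*t^3 + t^2*(98*y + 420) + t*(-7*y^2 - 119*y - 105) + 7*y^2 + 21*y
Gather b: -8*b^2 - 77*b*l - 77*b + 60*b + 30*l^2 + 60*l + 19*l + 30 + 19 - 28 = -8*b^2 + b*(-77*l - 17) + 30*l^2 + 79*l + 21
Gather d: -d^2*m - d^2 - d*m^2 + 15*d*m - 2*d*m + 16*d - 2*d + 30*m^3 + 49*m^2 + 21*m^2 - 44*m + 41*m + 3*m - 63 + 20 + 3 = d^2*(-m - 1) + d*(-m^2 + 13*m + 14) + 30*m^3 + 70*m^2 - 40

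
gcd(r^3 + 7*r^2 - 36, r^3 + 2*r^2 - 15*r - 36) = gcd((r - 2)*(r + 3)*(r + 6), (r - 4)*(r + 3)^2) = r + 3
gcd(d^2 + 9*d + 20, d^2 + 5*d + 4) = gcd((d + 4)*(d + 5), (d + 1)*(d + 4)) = d + 4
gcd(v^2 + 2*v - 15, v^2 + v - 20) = v + 5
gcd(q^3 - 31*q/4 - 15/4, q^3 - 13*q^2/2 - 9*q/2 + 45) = q^2 - q/2 - 15/2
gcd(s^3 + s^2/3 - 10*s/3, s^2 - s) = s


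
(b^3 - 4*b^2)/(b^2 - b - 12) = b^2/(b + 3)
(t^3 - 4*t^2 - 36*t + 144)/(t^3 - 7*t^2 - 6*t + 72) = (t + 6)/(t + 3)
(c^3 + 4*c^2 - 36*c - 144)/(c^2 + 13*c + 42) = (c^2 - 2*c - 24)/(c + 7)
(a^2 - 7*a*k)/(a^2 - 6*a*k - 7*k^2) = a/(a + k)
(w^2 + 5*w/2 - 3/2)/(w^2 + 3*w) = (w - 1/2)/w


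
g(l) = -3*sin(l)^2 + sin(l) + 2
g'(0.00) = 1.00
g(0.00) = 2.00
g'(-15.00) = -3.72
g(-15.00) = 0.08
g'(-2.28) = -3.62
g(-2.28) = -0.49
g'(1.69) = 0.59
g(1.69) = 0.04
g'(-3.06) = -1.48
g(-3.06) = 1.90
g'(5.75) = 3.49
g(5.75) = 0.72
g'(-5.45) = -2.31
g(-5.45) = 1.10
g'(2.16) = 2.22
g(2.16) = 0.76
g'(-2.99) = -1.88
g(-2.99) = 1.78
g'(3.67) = -3.48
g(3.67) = 0.73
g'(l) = -6*sin(l)*cos(l) + cos(l)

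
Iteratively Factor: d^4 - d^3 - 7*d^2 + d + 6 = (d + 2)*(d^3 - 3*d^2 - d + 3) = (d - 1)*(d + 2)*(d^2 - 2*d - 3) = (d - 3)*(d - 1)*(d + 2)*(d + 1)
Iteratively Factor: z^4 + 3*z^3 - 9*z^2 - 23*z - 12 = (z - 3)*(z^3 + 6*z^2 + 9*z + 4) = (z - 3)*(z + 4)*(z^2 + 2*z + 1) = (z - 3)*(z + 1)*(z + 4)*(z + 1)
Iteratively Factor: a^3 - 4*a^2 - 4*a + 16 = (a - 4)*(a^2 - 4) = (a - 4)*(a - 2)*(a + 2)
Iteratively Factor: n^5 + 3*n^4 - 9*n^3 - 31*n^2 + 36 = (n + 2)*(n^4 + n^3 - 11*n^2 - 9*n + 18) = (n + 2)^2*(n^3 - n^2 - 9*n + 9) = (n + 2)^2*(n + 3)*(n^2 - 4*n + 3) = (n - 3)*(n + 2)^2*(n + 3)*(n - 1)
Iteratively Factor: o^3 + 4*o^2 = (o)*(o^2 + 4*o) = o^2*(o + 4)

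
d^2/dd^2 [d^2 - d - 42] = 2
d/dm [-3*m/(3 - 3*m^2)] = (-m^2 - 1)/(m^4 - 2*m^2 + 1)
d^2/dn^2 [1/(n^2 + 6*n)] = 2*(-n*(n + 6) + 4*(n + 3)^2)/(n^3*(n + 6)^3)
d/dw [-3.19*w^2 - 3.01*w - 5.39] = -6.38*w - 3.01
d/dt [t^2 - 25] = 2*t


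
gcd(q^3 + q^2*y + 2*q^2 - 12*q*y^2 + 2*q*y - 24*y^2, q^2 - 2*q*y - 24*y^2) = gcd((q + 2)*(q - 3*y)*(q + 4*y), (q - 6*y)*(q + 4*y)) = q + 4*y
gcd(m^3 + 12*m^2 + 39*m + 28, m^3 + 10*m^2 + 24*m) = m + 4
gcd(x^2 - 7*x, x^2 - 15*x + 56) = x - 7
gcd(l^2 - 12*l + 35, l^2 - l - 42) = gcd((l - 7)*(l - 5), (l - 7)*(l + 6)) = l - 7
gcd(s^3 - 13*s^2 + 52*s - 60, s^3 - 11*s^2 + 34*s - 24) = s - 6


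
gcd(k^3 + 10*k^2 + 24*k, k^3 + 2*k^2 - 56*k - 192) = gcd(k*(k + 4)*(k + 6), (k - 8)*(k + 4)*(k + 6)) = k^2 + 10*k + 24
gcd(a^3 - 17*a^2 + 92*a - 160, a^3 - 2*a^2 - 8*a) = a - 4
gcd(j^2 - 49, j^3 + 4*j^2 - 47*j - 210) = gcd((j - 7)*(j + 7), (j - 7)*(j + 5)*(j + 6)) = j - 7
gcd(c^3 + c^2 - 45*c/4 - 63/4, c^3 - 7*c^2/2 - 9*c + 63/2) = c^2 - c/2 - 21/2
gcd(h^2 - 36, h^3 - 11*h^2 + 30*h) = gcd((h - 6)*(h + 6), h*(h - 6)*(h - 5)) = h - 6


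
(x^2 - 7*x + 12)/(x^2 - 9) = (x - 4)/(x + 3)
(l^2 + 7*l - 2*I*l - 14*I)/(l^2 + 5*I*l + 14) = (l + 7)/(l + 7*I)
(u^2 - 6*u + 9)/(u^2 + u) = (u^2 - 6*u + 9)/(u*(u + 1))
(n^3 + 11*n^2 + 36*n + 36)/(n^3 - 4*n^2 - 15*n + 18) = (n^2 + 8*n + 12)/(n^2 - 7*n + 6)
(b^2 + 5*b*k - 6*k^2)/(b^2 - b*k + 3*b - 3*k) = (b + 6*k)/(b + 3)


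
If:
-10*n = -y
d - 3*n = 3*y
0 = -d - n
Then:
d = 0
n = 0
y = 0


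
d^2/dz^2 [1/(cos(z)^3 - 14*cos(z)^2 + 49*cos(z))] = (-9*(1 - cos(2*z))^2/4 - 35*cos(z) - 55*cos(2*z)/2 + 7*cos(3*z) + 159/2)/((cos(z) - 7)^4*cos(z)^3)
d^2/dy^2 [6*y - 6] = 0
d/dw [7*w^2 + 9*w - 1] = 14*w + 9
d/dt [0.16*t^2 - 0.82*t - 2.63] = 0.32*t - 0.82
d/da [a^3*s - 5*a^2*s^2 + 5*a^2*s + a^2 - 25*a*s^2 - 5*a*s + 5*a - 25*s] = 3*a^2*s - 10*a*s^2 + 10*a*s + 2*a - 25*s^2 - 5*s + 5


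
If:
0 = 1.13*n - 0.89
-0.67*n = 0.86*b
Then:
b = -0.61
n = 0.79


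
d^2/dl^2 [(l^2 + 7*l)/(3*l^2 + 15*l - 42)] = 4/(3*(l^3 - 6*l^2 + 12*l - 8))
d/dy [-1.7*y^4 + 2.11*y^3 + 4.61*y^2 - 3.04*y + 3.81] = -6.8*y^3 + 6.33*y^2 + 9.22*y - 3.04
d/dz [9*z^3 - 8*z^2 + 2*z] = 27*z^2 - 16*z + 2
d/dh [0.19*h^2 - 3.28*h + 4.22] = 0.38*h - 3.28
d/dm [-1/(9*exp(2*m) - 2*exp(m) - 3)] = (18*exp(m) - 2)*exp(m)/(-9*exp(2*m) + 2*exp(m) + 3)^2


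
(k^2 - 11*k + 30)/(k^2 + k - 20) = (k^2 - 11*k + 30)/(k^2 + k - 20)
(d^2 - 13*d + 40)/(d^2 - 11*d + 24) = (d - 5)/(d - 3)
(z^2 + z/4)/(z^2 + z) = (z + 1/4)/(z + 1)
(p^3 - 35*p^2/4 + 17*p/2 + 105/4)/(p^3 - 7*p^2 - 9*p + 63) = (p + 5/4)/(p + 3)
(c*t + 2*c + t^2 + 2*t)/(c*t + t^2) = (t + 2)/t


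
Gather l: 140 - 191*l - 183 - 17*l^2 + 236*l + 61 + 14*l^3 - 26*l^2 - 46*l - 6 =14*l^3 - 43*l^2 - l + 12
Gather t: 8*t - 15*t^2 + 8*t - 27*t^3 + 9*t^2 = -27*t^3 - 6*t^2 + 16*t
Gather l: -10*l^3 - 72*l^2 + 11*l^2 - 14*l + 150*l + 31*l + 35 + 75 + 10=-10*l^3 - 61*l^2 + 167*l + 120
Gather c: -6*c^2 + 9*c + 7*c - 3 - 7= -6*c^2 + 16*c - 10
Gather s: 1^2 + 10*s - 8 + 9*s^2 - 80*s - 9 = 9*s^2 - 70*s - 16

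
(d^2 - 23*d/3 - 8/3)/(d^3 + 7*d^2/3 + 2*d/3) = (d - 8)/(d*(d + 2))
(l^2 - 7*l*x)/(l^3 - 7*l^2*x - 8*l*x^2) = (-l + 7*x)/(-l^2 + 7*l*x + 8*x^2)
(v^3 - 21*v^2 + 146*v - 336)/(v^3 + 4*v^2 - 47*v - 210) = (v^2 - 14*v + 48)/(v^2 + 11*v + 30)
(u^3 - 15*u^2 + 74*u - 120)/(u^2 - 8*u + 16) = (u^2 - 11*u + 30)/(u - 4)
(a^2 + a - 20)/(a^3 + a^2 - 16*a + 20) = (a - 4)/(a^2 - 4*a + 4)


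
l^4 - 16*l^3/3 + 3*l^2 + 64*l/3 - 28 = (l - 3)*(l - 7/3)*(l - 2)*(l + 2)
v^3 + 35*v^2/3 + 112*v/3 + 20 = (v + 2/3)*(v + 5)*(v + 6)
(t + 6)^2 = t^2 + 12*t + 36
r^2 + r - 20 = (r - 4)*(r + 5)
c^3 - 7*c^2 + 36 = (c - 6)*(c - 3)*(c + 2)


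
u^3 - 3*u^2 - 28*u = u*(u - 7)*(u + 4)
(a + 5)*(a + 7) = a^2 + 12*a + 35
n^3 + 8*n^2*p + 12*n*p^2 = n*(n + 2*p)*(n + 6*p)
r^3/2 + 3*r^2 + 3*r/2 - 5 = (r/2 + 1)*(r - 1)*(r + 5)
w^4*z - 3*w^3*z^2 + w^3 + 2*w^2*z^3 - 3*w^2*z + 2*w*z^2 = w*(w - 2*z)*(w - z)*(w*z + 1)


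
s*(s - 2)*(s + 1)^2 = s^4 - 3*s^2 - 2*s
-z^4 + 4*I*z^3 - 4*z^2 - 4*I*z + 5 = (z + 1)*(z - 5*I)*(-I*z + 1)*(-I*z + I)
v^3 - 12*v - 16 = (v - 4)*(v + 2)^2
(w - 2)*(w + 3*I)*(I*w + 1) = I*w^3 - 2*w^2 - 2*I*w^2 + 4*w + 3*I*w - 6*I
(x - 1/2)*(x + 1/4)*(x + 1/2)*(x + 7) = x^4 + 29*x^3/4 + 3*x^2/2 - 29*x/16 - 7/16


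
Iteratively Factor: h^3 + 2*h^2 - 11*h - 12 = (h + 1)*(h^2 + h - 12) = (h + 1)*(h + 4)*(h - 3)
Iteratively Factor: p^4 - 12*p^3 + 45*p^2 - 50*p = (p - 2)*(p^3 - 10*p^2 + 25*p) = p*(p - 2)*(p^2 - 10*p + 25) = p*(p - 5)*(p - 2)*(p - 5)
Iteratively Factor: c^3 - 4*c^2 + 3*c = (c - 3)*(c^2 - c) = c*(c - 3)*(c - 1)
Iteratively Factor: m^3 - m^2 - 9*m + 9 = (m - 3)*(m^2 + 2*m - 3) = (m - 3)*(m - 1)*(m + 3)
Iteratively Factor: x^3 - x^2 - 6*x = (x - 3)*(x^2 + 2*x) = (x - 3)*(x + 2)*(x)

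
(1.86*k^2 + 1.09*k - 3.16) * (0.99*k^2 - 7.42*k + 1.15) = 1.8414*k^4 - 12.7221*k^3 - 9.0772*k^2 + 24.7007*k - 3.634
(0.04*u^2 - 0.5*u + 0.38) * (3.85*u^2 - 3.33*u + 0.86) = 0.154*u^4 - 2.0582*u^3 + 3.1624*u^2 - 1.6954*u + 0.3268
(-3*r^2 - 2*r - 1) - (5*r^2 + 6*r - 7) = -8*r^2 - 8*r + 6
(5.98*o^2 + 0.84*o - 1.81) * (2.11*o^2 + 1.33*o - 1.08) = 12.6178*o^4 + 9.7258*o^3 - 9.1603*o^2 - 3.3145*o + 1.9548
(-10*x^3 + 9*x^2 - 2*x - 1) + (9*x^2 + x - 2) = -10*x^3 + 18*x^2 - x - 3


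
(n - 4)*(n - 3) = n^2 - 7*n + 12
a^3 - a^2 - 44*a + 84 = (a - 6)*(a - 2)*(a + 7)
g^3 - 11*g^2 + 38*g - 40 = (g - 5)*(g - 4)*(g - 2)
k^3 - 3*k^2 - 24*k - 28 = (k - 7)*(k + 2)^2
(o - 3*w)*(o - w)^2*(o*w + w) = o^4*w - 5*o^3*w^2 + o^3*w + 7*o^2*w^3 - 5*o^2*w^2 - 3*o*w^4 + 7*o*w^3 - 3*w^4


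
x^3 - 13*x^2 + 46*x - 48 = (x - 8)*(x - 3)*(x - 2)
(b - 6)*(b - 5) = b^2 - 11*b + 30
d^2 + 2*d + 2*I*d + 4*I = (d + 2)*(d + 2*I)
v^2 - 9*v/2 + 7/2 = (v - 7/2)*(v - 1)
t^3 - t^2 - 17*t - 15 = (t - 5)*(t + 1)*(t + 3)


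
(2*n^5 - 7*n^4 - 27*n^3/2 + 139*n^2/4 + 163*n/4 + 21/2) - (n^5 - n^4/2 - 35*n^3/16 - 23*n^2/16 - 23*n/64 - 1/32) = n^5 - 13*n^4/2 - 181*n^3/16 + 579*n^2/16 + 2631*n/64 + 337/32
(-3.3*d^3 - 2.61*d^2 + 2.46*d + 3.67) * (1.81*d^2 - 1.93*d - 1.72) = -5.973*d^5 + 1.6449*d^4 + 15.1659*d^3 + 6.3841*d^2 - 11.3143*d - 6.3124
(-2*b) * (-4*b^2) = 8*b^3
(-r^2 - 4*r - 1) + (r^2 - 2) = -4*r - 3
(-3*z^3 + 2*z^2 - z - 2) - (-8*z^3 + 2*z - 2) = 5*z^3 + 2*z^2 - 3*z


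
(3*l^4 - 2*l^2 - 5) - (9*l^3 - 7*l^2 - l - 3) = 3*l^4 - 9*l^3 + 5*l^2 + l - 2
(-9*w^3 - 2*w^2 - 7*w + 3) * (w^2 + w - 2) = -9*w^5 - 11*w^4 + 9*w^3 + 17*w - 6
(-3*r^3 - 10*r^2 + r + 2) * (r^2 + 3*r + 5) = -3*r^5 - 19*r^4 - 44*r^3 - 45*r^2 + 11*r + 10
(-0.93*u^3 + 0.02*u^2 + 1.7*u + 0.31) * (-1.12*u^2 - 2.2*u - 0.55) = 1.0416*u^5 + 2.0236*u^4 - 1.4365*u^3 - 4.0982*u^2 - 1.617*u - 0.1705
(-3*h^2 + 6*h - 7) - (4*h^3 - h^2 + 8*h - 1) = -4*h^3 - 2*h^2 - 2*h - 6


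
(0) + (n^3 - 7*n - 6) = n^3 - 7*n - 6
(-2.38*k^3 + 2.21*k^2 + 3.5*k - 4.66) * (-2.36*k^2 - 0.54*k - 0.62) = 5.6168*k^5 - 3.9304*k^4 - 7.9778*k^3 + 7.7374*k^2 + 0.3464*k + 2.8892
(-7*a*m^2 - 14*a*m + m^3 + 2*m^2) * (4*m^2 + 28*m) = -28*a*m^4 - 252*a*m^3 - 392*a*m^2 + 4*m^5 + 36*m^4 + 56*m^3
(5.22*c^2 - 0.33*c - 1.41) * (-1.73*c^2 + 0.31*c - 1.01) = -9.0306*c^4 + 2.1891*c^3 - 2.9352*c^2 - 0.1038*c + 1.4241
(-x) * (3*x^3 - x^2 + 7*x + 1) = -3*x^4 + x^3 - 7*x^2 - x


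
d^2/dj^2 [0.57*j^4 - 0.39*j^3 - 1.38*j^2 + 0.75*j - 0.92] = 6.84*j^2 - 2.34*j - 2.76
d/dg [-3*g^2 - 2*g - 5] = -6*g - 2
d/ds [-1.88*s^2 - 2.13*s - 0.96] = -3.76*s - 2.13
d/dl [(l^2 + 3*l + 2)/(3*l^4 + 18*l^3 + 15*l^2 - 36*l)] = (-2*l^5 - 15*l^4 - 44*l^3 - 63*l^2 - 20*l + 24)/(3*l^2*(l^6 + 12*l^5 + 46*l^4 + 36*l^3 - 119*l^2 - 120*l + 144))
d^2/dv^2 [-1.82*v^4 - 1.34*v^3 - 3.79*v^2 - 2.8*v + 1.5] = -21.84*v^2 - 8.04*v - 7.58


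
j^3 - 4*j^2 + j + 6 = (j - 3)*(j - 2)*(j + 1)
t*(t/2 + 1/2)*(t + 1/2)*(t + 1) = t^4/2 + 5*t^3/4 + t^2 + t/4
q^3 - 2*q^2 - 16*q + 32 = (q - 4)*(q - 2)*(q + 4)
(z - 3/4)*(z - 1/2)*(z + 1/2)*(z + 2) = z^4 + 5*z^3/4 - 7*z^2/4 - 5*z/16 + 3/8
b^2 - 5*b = b*(b - 5)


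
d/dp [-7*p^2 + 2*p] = 2 - 14*p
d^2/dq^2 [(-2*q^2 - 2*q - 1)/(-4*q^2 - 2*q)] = (4*q^3 + 12*q^2 + 6*q + 1)/(q^3*(8*q^3 + 12*q^2 + 6*q + 1))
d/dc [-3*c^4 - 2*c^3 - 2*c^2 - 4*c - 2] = -12*c^3 - 6*c^2 - 4*c - 4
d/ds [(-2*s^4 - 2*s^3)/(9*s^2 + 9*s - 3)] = 2*s^2*(-6*s^3 - 12*s^2 - 2*s + 3)/(3*(9*s^4 + 18*s^3 + 3*s^2 - 6*s + 1))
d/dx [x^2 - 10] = 2*x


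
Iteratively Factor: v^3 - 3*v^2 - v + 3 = (v - 3)*(v^2 - 1) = (v - 3)*(v - 1)*(v + 1)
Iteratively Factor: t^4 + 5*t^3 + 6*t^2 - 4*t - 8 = (t + 2)*(t^3 + 3*t^2 - 4) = (t + 2)^2*(t^2 + t - 2) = (t + 2)^3*(t - 1)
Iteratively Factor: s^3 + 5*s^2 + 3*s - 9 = (s - 1)*(s^2 + 6*s + 9) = (s - 1)*(s + 3)*(s + 3)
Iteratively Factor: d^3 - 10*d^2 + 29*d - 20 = (d - 5)*(d^2 - 5*d + 4) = (d - 5)*(d - 1)*(d - 4)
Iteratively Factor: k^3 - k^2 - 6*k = (k + 2)*(k^2 - 3*k) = k*(k + 2)*(k - 3)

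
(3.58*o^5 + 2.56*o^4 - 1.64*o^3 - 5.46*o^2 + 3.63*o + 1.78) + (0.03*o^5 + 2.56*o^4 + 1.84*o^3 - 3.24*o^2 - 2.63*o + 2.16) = 3.61*o^5 + 5.12*o^4 + 0.2*o^3 - 8.7*o^2 + 1.0*o + 3.94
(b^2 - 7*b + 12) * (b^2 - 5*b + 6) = b^4 - 12*b^3 + 53*b^2 - 102*b + 72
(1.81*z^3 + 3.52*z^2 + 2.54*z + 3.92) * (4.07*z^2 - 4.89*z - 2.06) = 7.3667*z^5 + 5.4755*z^4 - 10.6036*z^3 - 3.7174*z^2 - 24.4012*z - 8.0752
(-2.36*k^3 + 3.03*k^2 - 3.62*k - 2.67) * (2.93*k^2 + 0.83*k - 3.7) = -6.9148*k^5 + 6.9191*k^4 + 0.640299999999999*k^3 - 22.0387*k^2 + 11.1779*k + 9.879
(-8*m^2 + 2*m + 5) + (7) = -8*m^2 + 2*m + 12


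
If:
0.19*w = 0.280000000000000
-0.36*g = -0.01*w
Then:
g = 0.04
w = 1.47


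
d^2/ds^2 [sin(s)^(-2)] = 2*(cos(2*s) + 2)/sin(s)^4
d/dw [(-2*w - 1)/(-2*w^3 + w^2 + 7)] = 2*(2*w^3 - w^2 - w*(2*w + 1)*(3*w - 1) - 7)/(-2*w^3 + w^2 + 7)^2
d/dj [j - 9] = 1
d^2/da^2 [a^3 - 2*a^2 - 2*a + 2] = 6*a - 4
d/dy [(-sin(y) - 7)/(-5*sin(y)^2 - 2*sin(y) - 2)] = (-70*sin(y) + 5*cos(y)^2 - 17)*cos(y)/(5*sin(y)^2 + 2*sin(y) + 2)^2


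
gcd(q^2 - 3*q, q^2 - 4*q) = q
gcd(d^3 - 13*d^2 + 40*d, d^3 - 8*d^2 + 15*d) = d^2 - 5*d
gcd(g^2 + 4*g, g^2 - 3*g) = g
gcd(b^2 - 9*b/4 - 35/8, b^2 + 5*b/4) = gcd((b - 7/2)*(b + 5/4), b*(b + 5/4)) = b + 5/4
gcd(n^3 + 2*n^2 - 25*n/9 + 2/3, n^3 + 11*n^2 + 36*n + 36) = n + 3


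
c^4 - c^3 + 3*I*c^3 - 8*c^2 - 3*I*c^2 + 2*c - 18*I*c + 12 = (c - 3)*(c + 2)*(c + I)*(c + 2*I)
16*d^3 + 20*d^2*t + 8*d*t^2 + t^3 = (2*d + t)^2*(4*d + t)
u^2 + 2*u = u*(u + 2)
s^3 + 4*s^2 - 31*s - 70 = (s - 5)*(s + 2)*(s + 7)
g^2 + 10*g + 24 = (g + 4)*(g + 6)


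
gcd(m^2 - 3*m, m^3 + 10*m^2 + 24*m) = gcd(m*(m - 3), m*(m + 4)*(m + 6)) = m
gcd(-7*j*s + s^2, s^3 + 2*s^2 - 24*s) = s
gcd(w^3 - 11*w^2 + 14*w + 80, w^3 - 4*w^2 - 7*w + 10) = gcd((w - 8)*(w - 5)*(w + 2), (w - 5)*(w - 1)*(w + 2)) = w^2 - 3*w - 10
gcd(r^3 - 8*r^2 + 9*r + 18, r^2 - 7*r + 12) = r - 3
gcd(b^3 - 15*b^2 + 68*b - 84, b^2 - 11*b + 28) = b - 7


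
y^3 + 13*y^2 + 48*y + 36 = (y + 1)*(y + 6)^2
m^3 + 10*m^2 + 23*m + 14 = (m + 1)*(m + 2)*(m + 7)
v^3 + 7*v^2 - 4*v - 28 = (v - 2)*(v + 2)*(v + 7)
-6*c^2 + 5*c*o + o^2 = (-c + o)*(6*c + o)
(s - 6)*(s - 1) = s^2 - 7*s + 6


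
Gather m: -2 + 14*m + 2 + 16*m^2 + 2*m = 16*m^2 + 16*m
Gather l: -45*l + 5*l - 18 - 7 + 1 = -40*l - 24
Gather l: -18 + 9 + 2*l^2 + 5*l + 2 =2*l^2 + 5*l - 7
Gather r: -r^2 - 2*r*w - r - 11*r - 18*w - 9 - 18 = -r^2 + r*(-2*w - 12) - 18*w - 27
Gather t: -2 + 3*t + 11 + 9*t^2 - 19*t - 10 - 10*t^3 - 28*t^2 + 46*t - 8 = -10*t^3 - 19*t^2 + 30*t - 9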